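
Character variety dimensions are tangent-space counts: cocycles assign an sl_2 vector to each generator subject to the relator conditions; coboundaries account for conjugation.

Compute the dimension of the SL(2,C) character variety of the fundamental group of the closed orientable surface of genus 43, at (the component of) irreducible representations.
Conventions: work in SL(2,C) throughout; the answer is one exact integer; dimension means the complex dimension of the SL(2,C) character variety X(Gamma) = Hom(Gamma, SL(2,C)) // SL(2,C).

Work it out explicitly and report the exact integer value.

252

Gamma = pi_1(Sigma_43) = < a_1, b_1, ..., a_43, b_43 | prod [a_i, b_i] > has 2g = 86 generators and 1 relator.
A cocycle assigns one sl_2 vector per generator subject to the relator condition d_2(z) = 0: dim of the unconstrained space is 3*2g = 258.
At an irreducible rho, H^2 = coker(d_2) vanishes (Poincare duality: H^2 is dual to H^0 = invariants = 0), so d_2 is surjective onto sl_2 and dim Z^1 = 258 - 3 = 255.
dim B^1 = 3 (coboundaries, injective at irreducible rho).
dim H^1 = 255 - 3 = 252 = dim X.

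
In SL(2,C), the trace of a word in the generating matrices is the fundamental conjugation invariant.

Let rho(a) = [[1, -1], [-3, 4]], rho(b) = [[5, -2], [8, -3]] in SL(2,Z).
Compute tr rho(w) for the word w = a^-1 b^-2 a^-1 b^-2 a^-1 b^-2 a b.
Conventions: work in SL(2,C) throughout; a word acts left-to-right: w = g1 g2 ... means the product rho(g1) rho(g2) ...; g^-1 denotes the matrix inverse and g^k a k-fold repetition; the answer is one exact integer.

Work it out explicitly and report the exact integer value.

207825

rho(a^-1) = [[4, 1], [3, 1]]
... * rho(b^-1) = [[-3, 2], [-8, 5]]  ->  [[-20, 13], [-17, 11]]
... * rho(b^-1) = [[-3, 2], [-8, 5]]  ->  [[-44, 25], [-37, 21]]
... * rho(a^-1) = [[4, 1], [3, 1]]  ->  [[-101, -19], [-85, -16]]
... * rho(b^-1) = [[-3, 2], [-8, 5]]  ->  [[455, -297], [383, -250]]
... * rho(b^-1) = [[-3, 2], [-8, 5]]  ->  [[1011, -575], [851, -484]]
... * rho(a^-1) = [[4, 1], [3, 1]]  ->  [[2319, 436], [1952, 367]]
... * rho(b^-1) = [[-3, 2], [-8, 5]]  ->  [[-10445, 6818], [-8792, 5739]]
... * rho(b^-1) = [[-3, 2], [-8, 5]]  ->  [[-23209, 13200], [-19536, 11111]]
... * rho(a) = [[1, -1], [-3, 4]]  ->  [[-62809, 76009], [-52869, 63980]]
... * rho(b) = [[5, -2], [8, -3]]  ->  [[294027, -102409], [247495, -86202]]
tr = 294027 + -86202 = 207825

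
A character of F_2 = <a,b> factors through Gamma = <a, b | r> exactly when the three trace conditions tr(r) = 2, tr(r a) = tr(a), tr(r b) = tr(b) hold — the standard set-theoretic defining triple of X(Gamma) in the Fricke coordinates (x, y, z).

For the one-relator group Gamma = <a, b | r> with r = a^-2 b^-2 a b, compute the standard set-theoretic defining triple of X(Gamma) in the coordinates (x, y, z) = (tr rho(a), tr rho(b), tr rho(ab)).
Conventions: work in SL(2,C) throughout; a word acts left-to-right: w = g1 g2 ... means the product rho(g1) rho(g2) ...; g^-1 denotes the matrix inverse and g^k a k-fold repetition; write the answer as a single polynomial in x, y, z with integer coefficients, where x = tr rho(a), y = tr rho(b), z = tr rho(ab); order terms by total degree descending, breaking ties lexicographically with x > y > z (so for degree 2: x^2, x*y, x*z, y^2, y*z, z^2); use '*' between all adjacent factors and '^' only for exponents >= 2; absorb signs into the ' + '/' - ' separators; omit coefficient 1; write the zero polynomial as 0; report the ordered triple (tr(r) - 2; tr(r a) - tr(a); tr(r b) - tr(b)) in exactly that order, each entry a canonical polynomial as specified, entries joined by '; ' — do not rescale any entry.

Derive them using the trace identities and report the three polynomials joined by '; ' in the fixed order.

-x^2*y^2*z + x^3*y + x*y^3 + x*y*z^2 - 4*x*y + z - 2; -x*y^2*z + x^2*y + y^3 + y*z^2 - x - 3*y; -x^2*y^3*z + x^3*y^2 + x*y^4 + x*y^2*z^2 - 4*x*y^2 + x - y

tr(b a b) = tr(b) tr(a b) - tr(a) = y*z - x
tr(b a b a) = tr(a b) tr(a b) - tr(1) = z^2 - 2
tr(a b a^-1 b) = tr(b a b) tr(a) - tr(b a b a) = x*y*z - x^2 - z^2 + 2
tr(b^-1 a b a^-1) = tr(a b a^-1) tr(b) - tr(a b a^-1 b) = -x*y*z + x^2 + y^2 + z^2 - 2
tr(b^-2 a b a^-1) = tr(b^-1 a b a^-1) tr(b) - tr(b^-1 a b a^-1 b) = -x*y^2*z + x^2*y + y^3 + y*z^2 - 3*y
tr(b^-1 a) = tr(a) tr(b) - tr(a b) = x*y - z
tr(a^-2 b^-2 a b) = tr(b^-2 a b a^-1) tr(a) - tr(b^-2 a b) = -x^2*y^2*z + x^3*y + x*y^3 + x*y*z^2 - 4*x*y + z
tr(b^2) = tr(b) tr(b) - tr(1) = y^2 - 2
tr(b a b^2) = tr(b) tr(b a b) - tr(b a) = y^2*z - x*y - z
tr(a b a) = tr(a) tr(b a) - tr(b) = x*z - y
tr(b a b^2 a) = tr(b) tr(a b a b) - tr(a b a) = y*z^2 - x*z - y
tr(a b^2 a^-1 b) = tr(b a b^2) tr(a) - tr(b a b^2 a) = x*y^2*z - x^2*y - y*z^2 + y
tr(a^-1 b^-1 a b^2) = tr(a b^2 a^-1) tr(b) - tr(a b^2 a^-1 b) = -x*y^2*z + x^2*y + y^3 + y*z^2 - 3*y
tr(b^-1 a b^2 a^-2) = tr(a^-1 b^-1 a b^2) tr(a) - tr(a^-1 b^-1 a b^2 a) = -x^2*y^2*z + x^3*y + x*y^3 + x*y*z^2 - 3*x*y - z
tr(b^2 a^-1) = tr(b^2) tr(a) - tr(b^2 a) = x*y^2 - y*z - x
tr(a^-2 b^-2 a b^2) = tr(b^-1 a b^2 a^-2) tr(b) - tr(b^-1 a b^2 a^-2 b) = -x^2*y^3*z + x^3*y^2 + x*y^4 + x*y^2*z^2 - 4*x*y^2 + x
assemble the triple (tr(r) - 2; tr(r a) - x; tr(r b) - y)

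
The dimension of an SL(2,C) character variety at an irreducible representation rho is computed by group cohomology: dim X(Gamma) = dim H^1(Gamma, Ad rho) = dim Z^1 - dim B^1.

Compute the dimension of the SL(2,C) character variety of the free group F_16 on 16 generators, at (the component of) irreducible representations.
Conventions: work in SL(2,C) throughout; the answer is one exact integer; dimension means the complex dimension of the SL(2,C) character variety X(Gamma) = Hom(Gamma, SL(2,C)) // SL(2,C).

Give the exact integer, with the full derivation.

Here Gamma is free of rank 16 — no relator constrains a cocycle.
So Z^1 = (sl_2)^16 in full: dim Z^1 = 48.
Irreducibility makes the coboundary map sl_2 -> Z^1 injective (trivial centralizer), so dim B^1 = 3.
dim H^1 = 48 - 3 = 45, which is dim X.

45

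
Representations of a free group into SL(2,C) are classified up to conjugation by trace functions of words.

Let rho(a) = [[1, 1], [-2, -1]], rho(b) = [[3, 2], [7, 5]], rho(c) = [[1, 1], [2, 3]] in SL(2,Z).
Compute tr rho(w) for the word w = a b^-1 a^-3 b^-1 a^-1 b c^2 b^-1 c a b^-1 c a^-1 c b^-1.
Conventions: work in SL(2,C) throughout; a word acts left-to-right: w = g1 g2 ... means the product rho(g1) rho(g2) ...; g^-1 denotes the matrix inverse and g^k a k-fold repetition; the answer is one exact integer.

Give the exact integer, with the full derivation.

-403

rho(a) = [[1, 1], [-2, -1]]
... * rho(b^-1) = [[5, -2], [-7, 3]]  ->  [[-2, 1], [-3, 1]]
... * rho(a^-1) = [[-1, -1], [2, 1]]  ->  [[4, 3], [5, 4]]
... * rho(a^-1) = [[-1, -1], [2, 1]]  ->  [[2, -1], [3, -1]]
... * rho(a^-1) = [[-1, -1], [2, 1]]  ->  [[-4, -3], [-5, -4]]
... * rho(b^-1) = [[5, -2], [-7, 3]]  ->  [[1, -1], [3, -2]]
... * rho(a^-1) = [[-1, -1], [2, 1]]  ->  [[-3, -2], [-7, -5]]
... * rho(b) = [[3, 2], [7, 5]]  ->  [[-23, -16], [-56, -39]]
... * rho(c) = [[1, 1], [2, 3]]  ->  [[-55, -71], [-134, -173]]
... * rho(c) = [[1, 1], [2, 3]]  ->  [[-197, -268], [-480, -653]]
... * rho(b^-1) = [[5, -2], [-7, 3]]  ->  [[891, -410], [2171, -999]]
... * rho(c) = [[1, 1], [2, 3]]  ->  [[71, -339], [173, -826]]
... * rho(a) = [[1, 1], [-2, -1]]  ->  [[749, 410], [1825, 999]]
... * rho(b^-1) = [[5, -2], [-7, 3]]  ->  [[875, -268], [2132, -653]]
... * rho(c) = [[1, 1], [2, 3]]  ->  [[339, 71], [826, 173]]
... * rho(a^-1) = [[-1, -1], [2, 1]]  ->  [[-197, -268], [-480, -653]]
... * rho(c) = [[1, 1], [2, 3]]  ->  [[-733, -1001], [-1786, -2439]]
... * rho(b^-1) = [[5, -2], [-7, 3]]  ->  [[3342, -1537], [8143, -3745]]
tr = 3342 + -3745 = -403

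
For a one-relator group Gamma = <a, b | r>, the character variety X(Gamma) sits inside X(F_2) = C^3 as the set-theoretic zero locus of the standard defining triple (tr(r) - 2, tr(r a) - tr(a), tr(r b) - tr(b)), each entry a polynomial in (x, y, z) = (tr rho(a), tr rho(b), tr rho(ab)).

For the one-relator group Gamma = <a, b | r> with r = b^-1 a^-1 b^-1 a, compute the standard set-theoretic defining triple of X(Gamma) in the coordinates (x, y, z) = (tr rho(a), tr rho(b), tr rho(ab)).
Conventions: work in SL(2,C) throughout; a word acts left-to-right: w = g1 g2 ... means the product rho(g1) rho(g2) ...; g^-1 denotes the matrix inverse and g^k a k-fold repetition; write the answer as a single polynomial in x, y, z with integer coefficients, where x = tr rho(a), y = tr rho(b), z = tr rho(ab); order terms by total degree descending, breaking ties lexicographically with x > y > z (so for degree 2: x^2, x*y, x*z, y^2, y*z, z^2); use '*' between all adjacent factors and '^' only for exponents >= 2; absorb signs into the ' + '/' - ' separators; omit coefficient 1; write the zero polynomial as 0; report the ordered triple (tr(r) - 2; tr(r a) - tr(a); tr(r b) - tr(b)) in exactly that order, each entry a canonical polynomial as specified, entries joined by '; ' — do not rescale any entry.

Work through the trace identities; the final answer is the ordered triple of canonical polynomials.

reduce: tr(b^-1 a) = tr(a) tr(b) - tr(a b)   [inverse elimination on b] = x*y - z
reduce: tr(b^-1 a b^-1) = tr(b^-1 a) tr(b) - tr(b^-1 a b)   [inverse elimination on b] = x*y^2 - y*z - x
tr(a^2) = tr(a) tr(a) - tr(1)   [square of a] = x^2 - 2
reduce: tr(a^2 b) = tr(a) tr(b a) - tr(b)   [square of a] = x*z - y
tr(a b^-1 a) = tr(a^2) tr(b) - tr(a^2 b)   [inverse elimination on b] = x^2*y - x*z - y
reduce: tr(a b a b) = tr(b a) tr(b a) - tr(1)   [split at a repeated b] = z^2 - 2
so tr(a b^-1 a b) = tr(a b a) tr(b) - tr(a b a b)   [inverse elimination on b] = x*y*z - y^2 - z^2 + 2
so tr(b^-1 a b^-1 a) = tr(a b^-1 a) tr(b) - tr(a b^-1 a b)   [inverse elimination on b] = x^2*y^2 - 2*x*y*z + z^2 - 2
tr(b^-1 a^-1 b^-1 a) = tr(b^-1 a b^-1) tr(a) - tr(b^-1 a b^-1 a)   [inverse elimination on a] = x*y*z - x^2 - z^2 + 2
reduce: tr(a b a^2) = tr(a) tr(a b a) - tr(a b)  (reduce the a square) = x^2*z - x*y - z
tr(b a b) = tr(b) tr(a b) - tr(a)  (reduce the b square) = y*z - x
tr(a b a^2 b) = tr(a) tr(b a b a) - tr(b a b)  (reduce the a square) = x*z^2 - y*z - x
reduce: tr(b a^2 b^-1 a) = tr(a b a^2) tr(b) - tr(a b a^2 b)  (eliminate b^-1) = x^2*y*z - x*y^2 - x*z^2 + x
tr(a^2 b^-1 a^-1 b) = tr(b a^2 b^-1) tr(a) - tr(b a^2 b^-1 a)  (eliminate a^-1) = -x^2*y*z + x^3 + x*y^2 + x*z^2 - 3*x
tr(b^-1 a^-1 b^-1 a^2) = tr(a^2 b^-1 a^-1) tr(b) - tr(a^2 b^-1 a^-1 b)  (eliminate b^-1) = x^2*y*z - x^3 - x*z^2 - y*z + 3*x
assemble the triple (tr(r) - 2; tr(r a) - x; tr(r b) - y)

x*y*z - x^2 - z^2; x^2*y*z - x^3 - x*z^2 - y*z + 2*x; 0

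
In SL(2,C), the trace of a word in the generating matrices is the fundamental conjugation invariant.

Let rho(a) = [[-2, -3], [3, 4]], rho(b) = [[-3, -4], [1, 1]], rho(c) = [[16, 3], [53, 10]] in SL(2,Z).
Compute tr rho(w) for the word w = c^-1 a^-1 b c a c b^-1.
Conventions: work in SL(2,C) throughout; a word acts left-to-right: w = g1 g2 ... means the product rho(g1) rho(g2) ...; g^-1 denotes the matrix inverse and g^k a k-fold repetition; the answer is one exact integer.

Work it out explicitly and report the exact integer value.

-25358858

rho(c^-1) = [[10, -3], [-53, 16]]
... * rho(a^-1) = [[4, 3], [-3, -2]]  ->  [[49, 36], [-260, -191]]
... * rho(b) = [[-3, -4], [1, 1]]  ->  [[-111, -160], [589, 849]]
... * rho(c) = [[16, 3], [53, 10]]  ->  [[-10256, -1933], [54421, 10257]]
... * rho(a) = [[-2, -3], [3, 4]]  ->  [[14713, 23036], [-78071, -122235]]
... * rho(c) = [[16, 3], [53, 10]]  ->  [[1456316, 274499], [-7727591, -1456563]]
... * rho(b^-1) = [[1, 4], [-1, -3]]  ->  [[1181817, 5001767], [-6271028, -26540675]]
tr = 1181817 + -26540675 = -25358858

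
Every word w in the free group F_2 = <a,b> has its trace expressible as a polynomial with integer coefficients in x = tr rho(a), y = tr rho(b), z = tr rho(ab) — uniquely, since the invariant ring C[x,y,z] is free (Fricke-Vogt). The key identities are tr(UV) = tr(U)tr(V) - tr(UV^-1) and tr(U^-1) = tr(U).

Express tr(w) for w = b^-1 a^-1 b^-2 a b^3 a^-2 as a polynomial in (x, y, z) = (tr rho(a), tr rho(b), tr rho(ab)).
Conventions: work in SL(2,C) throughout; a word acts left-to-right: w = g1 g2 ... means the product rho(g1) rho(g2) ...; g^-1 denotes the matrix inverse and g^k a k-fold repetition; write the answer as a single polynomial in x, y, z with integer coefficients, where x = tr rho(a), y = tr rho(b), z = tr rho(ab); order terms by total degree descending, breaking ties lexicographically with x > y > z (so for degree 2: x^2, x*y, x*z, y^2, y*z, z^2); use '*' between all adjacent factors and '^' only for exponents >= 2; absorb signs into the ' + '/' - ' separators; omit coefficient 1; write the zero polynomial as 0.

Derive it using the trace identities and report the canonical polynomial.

and tr(b^2) = tr(b) * tr(b) - tr(1)  (reduce the b square) = y^2 - 2
next, tr(b^3) = tr(b) * tr(b^2) - tr(b)  (reduce the b square) = y^3 - 3*y
and tr(b a b) = tr(b) * tr(a b) - tr(a)  (reduce the b square) = y*z - x
and tr(b^3 a) = tr(b) * tr(b a b) - tr(b a)  (reduce the b square) = y^2*z - x*y - z
and tr(b^3 a^-1) = tr(b^3) * tr(a) - tr(b^3 a)  (eliminate a^-1) = x*y^3 - y^2*z - 2*x*y + z
and tr(b a b^3) = tr(b) * tr(b^2 a b) - tr(b^2 a)  (reduce the b square) = y^3*z - x*y^2 - 2*y*z + x
and tr(a b a b) = tr(b a) * tr(b a) - tr(1)  (split on b) = z^2 - 2
tr(a b a) = tr(a) * tr(b a) - tr(b)  (reduce the a square) = x*z - y
and tr(a b a b^2) = tr(b) * tr(a b a b) - tr(a b a)  (reduce the b square) = y*z^2 - x*z - y
tr(b a b^3 a) = tr(b) * tr(a b a b^2) - tr(a b a b)  (reduce the b square) = y^2*z^2 - x*y*z - y^2 - z^2 + 2
tr(b a b^3 a^-1) = tr(b a b^3) * tr(a) - tr(b a b^3 a)  (eliminate a^-1) = x*y^3*z - x^2*y^2 - y^2*z^2 - x*y*z + x^2 + y^2 + z^2 - 2
and tr(a b^3 a^-2 b) = tr(b a b^3 a^-1) * tr(a) - tr(b a b^3)  (eliminate a^-1) = x^2*y^3*z - x^3*y^2 - x*y^2*z^2 - x^2*y*z - y^3*z + x^3 + 2*x*y^2 + x*z^2 + 2*y*z - 3*x
next, tr(a b^3 a^-2 b^-1) = tr(a b^3 a^-2) * tr(b) - tr(a b^3 a^-2 b)  (eliminate b^-1) = -x^2*y^3*z + x^3*y^2 + x*y^4 + x*y^2*z^2 + x^2*y*z - x^3 - 4*x*y^2 - x*z^2 - y*z + 3*x
and tr(a b^3 a^-2 b^-2) = tr(a b^3 a^-2 b^-1) * tr(b) - tr(a b^3 a^-2)  (eliminate b^-1) = -x^2*y^4*z + x^3*y^3 + x*y^5 + x*y^3*z^2 + x^2*y^2*z - x^3*y - 5*x*y^3 - x*y*z^2 + 5*x*y - z
tr(b^-2 a b^3 a^-2 b^-1) = tr(a b^3 a^-2 b^-2) * tr(b) - tr(a b^3 a^-2 b^-1)  (eliminate b^-1) = -x^2*y^5*z + x^3*y^4 + x*y^6 + x*y^4*z^2 + 2*x^2*y^3*z - 2*x^3*y^2 - 6*x*y^4 - 2*x*y^2*z^2 - x^2*y*z + x^3 + 9*x*y^2 + x*z^2 - 3*x
tr(b^-1 a b^3 a^-1) = tr(a b^3 a^-1) * tr(b) - tr(a b^3 a^-1 b)  (eliminate b^-1) = -x*y^3*z + x^2*y^2 + y^4 + y^2*z^2 + x*y*z - x^2 - 4*y^2 - z^2 + 2
tr(a^2 b^3) = tr(a) * tr(b^3 a) - tr(b^3)  (reduce the a square) = x*y^2*z - x^2*y - y^3 - x*z + 3*y
tr(a^2 b^2) = tr(a) * tr(b^2 a) - tr(b^2)  (reduce the a square) = x*y*z - x^2 - y^2 + 2
and tr(a b^4 a) = tr(b) * tr(a^2 b^3) - tr(a^2 b^2)  (reduce the b square) = x*y^3*z - x^2*y^2 - y^4 - 2*x*y*z + x^2 + 4*y^2 - 2
tr(a b^4 a b) = tr(b) * tr(a b a b^3) - tr(a b a b^2)  (reduce the b square) = y^3*z^2 - x*y^2*z - y^3 - 2*y*z^2 + x*z + 3*y
and tr(b a b^-1 a b^3) = tr(a b^4 a) * tr(b) - tr(a b^4 a b)  (eliminate b^-1) = x*y^4*z - x^2*y^3 - y^5 - y^3*z^2 - x*y^2*z + x^2*y + 5*y^3 + 2*y*z^2 - x*z - 5*y
tr(a b a^2 b) = tr(a) * tr(b a b a) - tr(b a b)  (reduce the a square) = x*z^2 - y*z - x
tr(a b a^2) = tr(a) * tr(b a^2) - tr(b a)  (reduce the a square) = x^2*z - x*y - z
next, tr(a b a^2 b^2) = tr(b) * tr(a b a^2 b) - tr(a b a^2)  (reduce the b square) = x*y*z^2 - x^2*z - y^2*z + z
and tr(a b^3 a b a) = tr(b) * tr(a b a^2 b^2) - tr(a b a^2 b)  (reduce the b square) = x*y^2*z^2 - x^2*y*z - y^3*z - x*z^2 + 2*y*z + x
tr(a b a b a b) = tr(b a) * tr(b a b a) - tr(b^-1 a^-1)  (split on b) = z^3 - 3*z
tr(a b a b a b^2) = tr(b) * tr(a b a b a b) - tr(a b a b a)  (reduce the b square) = y*z^3 - x*z^2 - 2*y*z + x
tr(a b^3 a b a b) = tr(b) * tr(a b a b a b^2) - tr(a b a b a b)  (reduce the b square) = y^2*z^3 - x*y*z^2 - 2*y^2*z - z^3 + x*y + 3*z
tr(b a b^-1 a b^3 a) = tr(a b^3 a b a) * tr(b) - tr(a b^3 a b a b)  (eliminate b^-1) = x*y^3*z^2 - x^2*y^2*z - y^4*z - y^2*z^3 + 4*y^2*z + z^3 - 3*z
next, tr(a^-1 b a b^-1 a b^3) = tr(b a b^-1 a b^3) * tr(a) - tr(b a b^-1 a b^3 a)  (eliminate a^-1) = x^2*y^4*z - x^3*y^3 - x*y^5 - 2*x*y^3*z^2 + y^4*z + y^2*z^3 + x^3*y + 5*x*y^3 + 2*x*y*z^2 - x^2*z - 4*y^2*z - z^3 - 5*x*y + 3*z
tr(a b^-1 a b^3 a^-2 b) = tr(a^-1 b a b^-1 a b^3) * tr(a) - tr(a^-1 b a b^-1 a b^3 a)  (eliminate a^-1) = x^3*y^4*z - x^4*y^3 - x^2*y^5 - 2*x^2*y^3*z^2 + x*y^2*z^3 + x^4*y + 6*x^2*y^3 + 2*x^2*y*z^2 + y^5 + y^3*z^2 - x^3*z - 3*x*y^2*z - x*z^3 - 6*x^2*y - 5*y^3 - 2*y*z^2 + 4*x*z + 5*y
and tr(a b^3 a^-2 b^-1 a b^-1) = tr(a b^-1 a b^3 a^-2) * tr(b) - tr(a b^-1 a b^3 a^-2 b)  (eliminate b^-1) = -x^3*y^4*z + x^4*y^3 + x^2*y^5 + 2*x^2*y^3*z^2 - x*y^4*z - x*y^2*z^3 - x^4*y - 5*x^2*y^3 - 2*x^2*y*z^2 + x^3*z + 4*x*y^2*z + x*z^3 + 5*x^2*y + y^3 + y*z^2 - 4*x*z - 3*y
tr(a^3 b^2) = tr(a) * tr(b^2 a^2) - tr(b^2 a)  (reduce the a square) = x^2*y*z - x^3 - x*y^2 - y*z + 3*x
tr(a^2 b^3 a) = tr(b) * tr(a^3 b^2) - tr(a^3 b)  (reduce the b square) = x^2*y^2*z - x^3*y - x*y^3 - x^2*z - y^2*z + 4*x*y + z
tr(b^-1 a^2 b^3 a) = tr(a^2 b^3 a) * tr(b) - tr(a^2 b^3 a b)  (eliminate b^-1) = x^2*y^3*z - x^3*y^2 - x*y^4 - x*y^2*z^2 + 4*x*y^2 + x*z^2 - y*z - x
tr(b^-1 a^2 b^3 a^-1) = tr(b^-1 a^2 b^3) * tr(a) - tr(b^-1 a^2 b^3 a)  (eliminate a^-1) = -x^2*y^3*z + x^3*y^2 + x*y^4 + x*y^2*z^2 + x^2*y*z - x^3 - 5*x*y^2 - x*z^2 + y*z + 3*x
tr(a b^3 a^-2 b^-1 a) = tr(b^-1 a^2 b^3 a^-1) * tr(a) - tr(b^-1 a^2 b^3)  (eliminate a^-1) = -x^3*y^3*z + x^4*y^2 + x^2*y^4 + x^2*y^2*z^2 + x^3*y*z - x^4 - 5*x^2*y^2 - x^2*z^2 + 4*x^2 + y^2 - 2
and tr(b^-2 a b^3 a^-2 b^-1 a) = tr(a b^3 a^-2 b^-1 a b^-1) * tr(b) - tr(a b^3 a^-2 b^-1 a)  (eliminate b^-1) = -x^3*y^5*z + x^4*y^4 + x^2*y^6 + 2*x^2*y^4*z^2 + x^3*y^3*z - x*y^5*z - x*y^3*z^3 - 2*x^4*y^2 - 6*x^2*y^4 - 3*x^2*y^2*z^2 + 4*x*y^3*z + x*y*z^3 + x^4 + 10*x^2*y^2 + x^2*z^2 + y^4 + y^2*z^2 - 4*x*y*z - 4*x^2 - 4*y^2 + 2
tr(b^-1 a^-1 b^-2 a b^3 a^-2) = tr(b^-2 a b^3 a^-2 b^-1) * tr(a) - tr(b^-2 a b^3 a^-2 b^-1 a)  (eliminate a^-1) = -x^2*y^4*z^2 + x^3*y^3*z + x*y^5*z + x*y^3*z^3 + x^2*y^2*z^2 - x^3*y*z - 4*x*y^3*z - x*y*z^3 - x^2*y^2 - y^4 - y^2*z^2 + 4*x*y*z + x^2 + 4*y^2 - 2

-x^2*y^4*z^2 + x^3*y^3*z + x*y^5*z + x*y^3*z^3 + x^2*y^2*z^2 - x^3*y*z - 4*x*y^3*z - x*y*z^3 - x^2*y^2 - y^4 - y^2*z^2 + 4*x*y*z + x^2 + 4*y^2 - 2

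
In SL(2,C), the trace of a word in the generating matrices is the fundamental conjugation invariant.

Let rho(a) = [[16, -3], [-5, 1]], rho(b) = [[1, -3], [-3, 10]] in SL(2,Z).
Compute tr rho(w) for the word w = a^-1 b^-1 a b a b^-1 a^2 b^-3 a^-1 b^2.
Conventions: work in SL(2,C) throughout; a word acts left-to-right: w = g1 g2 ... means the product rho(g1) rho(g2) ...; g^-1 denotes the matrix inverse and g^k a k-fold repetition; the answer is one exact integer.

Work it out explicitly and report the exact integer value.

rho(a^-1) = [[1, 3], [5, 16]]
... * rho(b^-1) = [[10, 3], [3, 1]]  ->  [[19, 6], [98, 31]]
... * rho(a) = [[16, -3], [-5, 1]]  ->  [[274, -51], [1413, -263]]
... * rho(b) = [[1, -3], [-3, 10]]  ->  [[427, -1332], [2202, -6869]]
... * rho(a) = [[16, -3], [-5, 1]]  ->  [[13492, -2613], [69577, -13475]]
... * rho(b^-1) = [[10, 3], [3, 1]]  ->  [[127081, 37863], [655345, 195256]]
... * rho(a) = [[16, -3], [-5, 1]]  ->  [[1843981, -343380], [9509240, -1770779]]
... * rho(a) = [[16, -3], [-5, 1]]  ->  [[31220596, -5875323], [161001735, -30298499]]
... * rho(b^-1) = [[10, 3], [3, 1]]  ->  [[294579991, 87786465], [1519121853, 452706706]]
... * rho(b^-1) = [[10, 3], [3, 1]]  ->  [[3209159305, 971526438], [16549338648, 5010072265]]
... * rho(b^-1) = [[10, 3], [3, 1]]  ->  [[35006172364, 10599004353], [180523603275, 54658088209]]
... * rho(a^-1) = [[1, 3], [5, 16]]  ->  [[88001194129, 274602586740], [453814044320, 1416100221169]]
... * rho(b) = [[1, -3], [-3, 10]]  ->  [[-735806566091, 2482022285013], [-3794486619187, 12799560078730]]
... * rho(b) = [[1, -3], [-3, 10]]  ->  [[-8181873421130, 27027642548403], [-42193166855377, 139379060644861]]
tr = -8181873421130 + 139379060644861 = 131197187223731

131197187223731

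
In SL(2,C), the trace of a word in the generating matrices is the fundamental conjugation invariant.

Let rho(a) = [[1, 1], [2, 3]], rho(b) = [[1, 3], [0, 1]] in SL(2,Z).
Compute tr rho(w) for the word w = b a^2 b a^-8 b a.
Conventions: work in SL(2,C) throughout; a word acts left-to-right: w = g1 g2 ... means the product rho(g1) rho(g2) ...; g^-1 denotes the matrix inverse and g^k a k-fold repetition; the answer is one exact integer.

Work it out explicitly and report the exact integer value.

rho(b) = [[1, 3], [0, 1]]
... * rho(a) = [[1, 1], [2, 3]]  ->  [[7, 10], [2, 3]]
... * rho(a) = [[1, 1], [2, 3]]  ->  [[27, 37], [8, 11]]
... * rho(b) = [[1, 3], [0, 1]]  ->  [[27, 118], [8, 35]]
... * rho(a^-1) = [[3, -1], [-2, 1]]  ->  [[-155, 91], [-46, 27]]
... * rho(a^-1) = [[3, -1], [-2, 1]]  ->  [[-647, 246], [-192, 73]]
... * rho(a^-1) = [[3, -1], [-2, 1]]  ->  [[-2433, 893], [-722, 265]]
... * rho(a^-1) = [[3, -1], [-2, 1]]  ->  [[-9085, 3326], [-2696, 987]]
... * rho(a^-1) = [[3, -1], [-2, 1]]  ->  [[-33907, 12411], [-10062, 3683]]
... * rho(a^-1) = [[3, -1], [-2, 1]]  ->  [[-126543, 46318], [-37552, 13745]]
... * rho(a^-1) = [[3, -1], [-2, 1]]  ->  [[-472265, 172861], [-140146, 51297]]
... * rho(a^-1) = [[3, -1], [-2, 1]]  ->  [[-1762517, 645126], [-523032, 191443]]
... * rho(b) = [[1, 3], [0, 1]]  ->  [[-1762517, -4642425], [-523032, -1377653]]
... * rho(a) = [[1, 1], [2, 3]]  ->  [[-11047367, -15689792], [-3278338, -4655991]]
tr = -11047367 + -4655991 = -15703358

-15703358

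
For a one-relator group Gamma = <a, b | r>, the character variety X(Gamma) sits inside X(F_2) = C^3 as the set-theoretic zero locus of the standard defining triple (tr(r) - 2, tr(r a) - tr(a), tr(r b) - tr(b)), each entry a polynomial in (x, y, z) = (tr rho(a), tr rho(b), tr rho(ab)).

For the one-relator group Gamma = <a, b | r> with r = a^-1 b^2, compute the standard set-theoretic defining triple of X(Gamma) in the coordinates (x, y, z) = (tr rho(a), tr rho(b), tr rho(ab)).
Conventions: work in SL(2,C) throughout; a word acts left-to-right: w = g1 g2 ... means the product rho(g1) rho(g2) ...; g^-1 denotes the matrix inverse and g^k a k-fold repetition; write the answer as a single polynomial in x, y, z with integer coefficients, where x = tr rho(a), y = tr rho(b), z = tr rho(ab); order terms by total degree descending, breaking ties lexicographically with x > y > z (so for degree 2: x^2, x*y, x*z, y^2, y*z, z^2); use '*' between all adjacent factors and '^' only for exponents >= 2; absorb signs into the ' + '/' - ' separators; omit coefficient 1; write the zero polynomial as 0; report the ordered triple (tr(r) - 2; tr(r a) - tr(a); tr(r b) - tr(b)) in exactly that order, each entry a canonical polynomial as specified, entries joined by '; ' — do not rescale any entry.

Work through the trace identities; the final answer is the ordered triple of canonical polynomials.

x*y^2 - y*z - x - 2; y^2 - x - 2; x*y^3 - y^2*z - 2*x*y - y + z

next, tr(b^2) = tr(b) * tr(b) - tr(1) = y^2 - 2
tr(b^2 a) = tr(b) * tr(a b) - tr(a) = y*z - x
next, tr(a^-1 b^2) = tr(b^2) * tr(a) - tr(b^2 a) = x*y^2 - y*z - x
tr(b^3) = tr(b) * tr(b^2) - tr(b)  (reduce the b square) = y^3 - 3*y
next, tr(b^3 a) = tr(b) * tr(a b^2) - tr(a b)  (reduce the b square) = y^2*z - x*y - z
tr(a^-1 b^3) = tr(b^3) * tr(a) - tr(b^3 a)  (eliminate a^-1) = x*y^3 - y^2*z - 2*x*y + z
assemble the triple (tr(r) - 2; tr(r a) - x; tr(r b) - y)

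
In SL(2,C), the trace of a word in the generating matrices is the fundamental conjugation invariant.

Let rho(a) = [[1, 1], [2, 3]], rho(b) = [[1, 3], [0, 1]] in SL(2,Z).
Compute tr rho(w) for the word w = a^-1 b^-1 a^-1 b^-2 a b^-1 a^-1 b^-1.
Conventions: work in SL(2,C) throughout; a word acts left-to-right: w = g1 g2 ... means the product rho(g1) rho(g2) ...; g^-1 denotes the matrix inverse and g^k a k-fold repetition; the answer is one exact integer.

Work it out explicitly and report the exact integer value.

-6850

rho(a^-1) = [[3, -1], [-2, 1]]
... * rho(b^-1) = [[1, -3], [0, 1]]  ->  [[3, -10], [-2, 7]]
... * rho(a^-1) = [[3, -1], [-2, 1]]  ->  [[29, -13], [-20, 9]]
... * rho(b^-1) = [[1, -3], [0, 1]]  ->  [[29, -100], [-20, 69]]
... * rho(b^-1) = [[1, -3], [0, 1]]  ->  [[29, -187], [-20, 129]]
... * rho(a) = [[1, 1], [2, 3]]  ->  [[-345, -532], [238, 367]]
... * rho(b^-1) = [[1, -3], [0, 1]]  ->  [[-345, 503], [238, -347]]
... * rho(a^-1) = [[3, -1], [-2, 1]]  ->  [[-2041, 848], [1408, -585]]
... * rho(b^-1) = [[1, -3], [0, 1]]  ->  [[-2041, 6971], [1408, -4809]]
tr = -2041 + -4809 = -6850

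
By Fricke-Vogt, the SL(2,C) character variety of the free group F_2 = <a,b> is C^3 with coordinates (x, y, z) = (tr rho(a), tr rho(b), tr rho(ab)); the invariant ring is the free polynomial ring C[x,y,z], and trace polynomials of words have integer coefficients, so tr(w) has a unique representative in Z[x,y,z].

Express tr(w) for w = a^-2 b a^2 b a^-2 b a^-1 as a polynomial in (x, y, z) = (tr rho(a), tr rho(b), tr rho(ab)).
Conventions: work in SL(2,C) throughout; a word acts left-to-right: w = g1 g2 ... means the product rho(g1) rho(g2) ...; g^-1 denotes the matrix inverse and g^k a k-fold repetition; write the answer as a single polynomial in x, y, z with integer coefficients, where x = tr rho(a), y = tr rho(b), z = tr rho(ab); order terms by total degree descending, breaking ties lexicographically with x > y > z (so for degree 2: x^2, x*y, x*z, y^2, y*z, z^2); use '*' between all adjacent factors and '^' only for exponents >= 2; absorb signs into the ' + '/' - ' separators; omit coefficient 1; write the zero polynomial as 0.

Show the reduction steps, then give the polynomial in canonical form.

tr(a^2 b) = tr(a)*tr(b a) - tr(b)   [square of a] = x*z - y
tr(a^2) = tr(a)*tr(a) - tr(1)   [square of a] = x^2 - 2
tr(b a^2 b) = tr(b)*tr(a^2 b) - tr(a^2)   [square of b] = x*y*z - x^2 - y^2 + 2
tr(b a^2 b^2) = tr(b)*tr(b a^2 b) - tr(b a^2)   [square of b] = x*y^2*z - x^2*y - y^3 - x*z + 3*y
tr(b a b a) = tr(a b)*tr(a b) - tr(1)   [split at a repeated a] = z^2 - 2
tr(b a b) = tr(b)*tr(a b) - tr(a)   [square of b] = y*z - x
tr(a b a^2 b) = tr(a)*tr(b a b a) - tr(b a b)   [square of a] = x*z^2 - y*z - x
tr(a b a^2) = tr(a)*tr(a b a) - tr(a b)   [square of a] = x^2*z - x*y - z
tr(b a^2 b^2 a) = tr(b)*tr(a b a^2 b) - tr(a b a^2)   [square of b] = x*y*z^2 - x^2*z - y^2*z + z
tr(b a^-1 b a^2 b) = tr(b a^2 b^2)*tr(a) - tr(b a^2 b^2 a)   [inverse elimination on a] = x^2*y^2*z - x^3*y - x*y^3 - x*y*z^2 + y^2*z + 3*x*y - z
tr(b a b^2 a) = tr(b)*tr(a b a b) - tr(a b a)   [square of b] = y*z^2 - x*z - y
tr(b a b^2) = tr(b)*tr(b a b) - tr(b a)   [square of b] = y^2*z - x*y - z
tr(b a^2 b a b) = tr(a)*tr(b a b^2 a) - tr(b a b^2)   [square of a] = x*y*z^2 - x^2*z - y^2*z + z
tr(b a b a b a) = tr(a b)*tr(a b a b) - tr(a^-1 b^-1)   [split at a repeated a] = z^3 - 3*z
tr(b a^2 b a b a) = tr(a)*tr(b a b a b a) - tr(b a b a b)   [square of a] = x*z^3 - y*z^2 - 2*x*z + y
tr(b a^-1 b a^2 b a) = tr(b a^2 b a b)*tr(a) - tr(b a^2 b a b a)   [inverse elimination on a] = x^2*y*z^2 - x^3*z - x*y^2*z - x*z^3 + y*z^2 + 3*x*z - y
tr(a^-1 b a^2 b a^-1 b) = tr(b a^-1 b a^2 b)*tr(a) - tr(b a^-1 b a^2 b a)   [inverse elimination on a] = x^3*y^2*z - x^4*y - x^2*y^3 - 2*x^2*y*z^2 + x^3*z + 2*x*y^2*z + x*z^3 + 3*x^2*y - y*z^2 - 4*x*z + y
tr(b a^2 b a^-1 b) = tr(b^2 a^2 b)*tr(a) - tr(b^2 a^2 b a)   [inverse elimination on a] = x^2*y^2*z - x^3*y - x*y^3 - x*y*z^2 + y^2*z + 3*x*y - z
tr(b a^-2 b a^2 b a^-1) = tr(a^-1 b a^2 b a^-1 b)*tr(a) - tr(a^-1 b a^2 b a^-1 b a)   [inverse elimination on a] = x^4*y^2*z - x^5*y - x^3*y^3 - 2*x^3*y*z^2 + x^4*z + x^2*y^2*z + x^2*z^3 + 4*x^3*y + x*y^3 - 4*x^2*z - y^2*z - 2*x*y + z
tr(b a^-2 b a^2 b) = tr(b a^2 b^2 a^-1)*tr(a) - tr(b a^2 b^2)   [inverse elimination on a] = x^3*y^2*z - x^4*y - x^2*y^3 - x^2*y*z^2 + 4*x^2*y + y^3 - 3*y
tr(a^-2 b a^2 b a^-2 b) = tr(b a^-2 b a^2 b a^-1)*tr(a) - tr(b a^-2 b a^2 b)   [inverse elimination on a] = x^5*y^2*z - x^6*y - x^4*y^3 - 2*x^4*y*z^2 + x^5*z + x^3*z^3 + 5*x^4*y + 2*x^2*y^3 + x^2*y*z^2 - 4*x^3*z - x*y^2*z - 6*x^2*y - y^3 + x*z + 3*y
tr(a^-1 b a^2 b a^-2 b) = tr(a^-1 b a^-1 b a^2 b)*tr(a) - tr(a^-1 b a^-1 b a^2 b a)   [inverse elimination on a] = x^4*y^2*z - x^5*y - x^3*y^3 - 2*x^3*y*z^2 + x^4*z + x^2*y^2*z + x^2*z^3 + 4*x^3*y + x*y^3 - 4*x^2*z - y^2*z - 2*x*y + z
tr(a^-2 b a^2 b a^-2 b a^-1) = tr(a^-2 b a^2 b a^-2 b)*tr(a) - tr(a^-2 b a^2 b a^-2 b a)   [inverse elimination on a] = x^6*y^2*z - x^7*y - x^5*y^3 - 2*x^5*y*z^2 + x^6*z - x^4*y^2*z + x^4*z^3 + 6*x^5*y + 3*x^3*y^3 + 3*x^3*y*z^2 - 5*x^4*z - 2*x^2*y^2*z - x^2*z^3 - 10*x^3*y - 2*x*y^3 + 5*x^2*z + y^2*z + 5*x*y - z

x^6*y^2*z - x^7*y - x^5*y^3 - 2*x^5*y*z^2 + x^6*z - x^4*y^2*z + x^4*z^3 + 6*x^5*y + 3*x^3*y^3 + 3*x^3*y*z^2 - 5*x^4*z - 2*x^2*y^2*z - x^2*z^3 - 10*x^3*y - 2*x*y^3 + 5*x^2*z + y^2*z + 5*x*y - z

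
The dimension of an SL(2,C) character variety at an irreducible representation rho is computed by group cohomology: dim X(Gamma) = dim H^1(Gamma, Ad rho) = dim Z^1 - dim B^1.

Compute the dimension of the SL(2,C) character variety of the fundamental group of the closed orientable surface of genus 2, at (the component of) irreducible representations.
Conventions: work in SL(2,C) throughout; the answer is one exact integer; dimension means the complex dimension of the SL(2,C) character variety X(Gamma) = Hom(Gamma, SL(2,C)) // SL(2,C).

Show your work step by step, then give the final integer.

pi_1 of the closed genus-2 surface has 4 generators bound by the single product-of-commutators relator.
Before the relator condition, cocycle space has dim 3*4 = 12.
H^2 = coker(d_2) is dual to H^0 = 0 at irreducible rho (Poincare duality), so d_2 is onto: dim Z^1 = 9.
dim B^1 = 3 (coboundaries, injective at irreducible rho).
dim H^1 = 9 - 3 = 6 = dim X.

6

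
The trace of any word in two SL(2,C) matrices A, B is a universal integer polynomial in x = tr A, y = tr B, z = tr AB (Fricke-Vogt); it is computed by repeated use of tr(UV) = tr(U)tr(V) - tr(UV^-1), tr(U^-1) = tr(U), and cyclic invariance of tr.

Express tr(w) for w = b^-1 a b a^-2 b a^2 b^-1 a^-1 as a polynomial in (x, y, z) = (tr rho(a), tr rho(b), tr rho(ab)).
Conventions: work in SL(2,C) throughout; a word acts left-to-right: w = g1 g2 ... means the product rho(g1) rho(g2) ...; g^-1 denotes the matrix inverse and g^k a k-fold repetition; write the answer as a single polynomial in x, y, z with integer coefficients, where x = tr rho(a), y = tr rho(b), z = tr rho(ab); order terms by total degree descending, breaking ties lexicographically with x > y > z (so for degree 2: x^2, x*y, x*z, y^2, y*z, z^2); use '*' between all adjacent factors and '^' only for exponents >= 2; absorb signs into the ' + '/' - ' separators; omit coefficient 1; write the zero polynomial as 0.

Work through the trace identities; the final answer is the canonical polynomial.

x^4*y^2*z^2 - 2*x^5*y*z - x^3*y^3*z - 2*x^3*y*z^3 + x^6 + x^4*y^2 + 2*x^4*z^2 + x^2*z^4 + 7*x^3*y*z + x*y^3*z + x*y*z^3 - 6*x^4 - 2*x^2*y^2 - 6*x^2*z^2 - 5*x*y*z + 9*x^2 + y^2 + z^2 - 2

trace(b^2 a) = trace(b)*trace(a b) - trace(a) = y*z - x
trace(b^2) = trace(b)*trace(b) - trace(1) = y^2 - 2
trace(a b^2 a) = trace(a)*trace(b^2 a) - trace(b^2) = x*y*z - x^2 - y^2 + 2
so trace(b a^3 b) = trace(a)*trace(a b^2 a) - trace(a b^2) = x^2*y*z - x^3 - x*y^2 - y*z + 3*x
so trace(b a b a) = trace(a b)*trace(a b) - trace(1)   [split at repeated a] = z^2 - 2
trace(a b a b a) = trace(a)*trace(b a b a) - trace(b a b) = x*z^2 - y*z - x
reduce: trace(b a^3 b a) = trace(a)*trace(a b a b a) - trace(a b a b) = x^2*z^2 - x*y*z - x^2 - z^2 + 2
reduce: trace(a b a^-1 b a^2) = trace(b a^3 b)*trace(a) - trace(b a^3 b a) = x^3*y*z - x^4 - x^2*y^2 - x^2*z^2 + 4*x^2 + z^2 - 2
so trace(a b a) = trace(a)*trace(b a) - trace(b) = x*z - y
trace(a^2 b a) = trace(a)*trace(a b a) - trace(a b) = x^2*z - x*y - z
so trace(b a^2 b a b) = trace(b)*trace(a^2 b a b) - trace(a^2 b a) = x*y*z^2 - x^2*z - y^2*z + z
reduce: trace(b a b a b a) = trace(a b)*trace(a b a b) - trace(a^-1 b^-1)   [split at repeated a] = z^3 - 3*z
so trace(b a b a b) = trace(b)*trace(a b a b) - trace(a b a) = y*z^2 - x*z - y
trace(b a^2 b a b a) = trace(a)*trace(b a b a b a) - trace(b a b a b) = x*z^3 - y*z^2 - 2*x*z + y
trace(a b a^-1 b a^2 b) = trace(b a^2 b a b)*trace(a) - trace(b a^2 b a b a) = x^2*y*z^2 - x^3*z - x*y^2*z - x*z^3 + y*z^2 + 3*x*z - y
trace(b a^2 b^-1 a b a^-1) = trace(a b a^-1 b a^2)*trace(b) - trace(a b a^-1 b a^2 b) = x^3*y^2*z - x^4*y - x^2*y^3 - 2*x^2*y*z^2 + x^3*z + x*y^2*z + x*z^3 + 4*x^2*y - 3*x*z - y
trace(b a^2 b^-1 a b) = trace(a b^2 a^2)*trace(b) - trace(a b^2 a^2 b) = x^2*y^2*z - x^3*y - x*y^3 - x*y*z^2 + x^2*z + 3*x*y - z
trace(b^-1 a b a^-2 b a^2) = trace(b a^2 b^-1 a b a^-1)*trace(a) - trace(b a^2 b^-1 a b) = x^4*y^2*z - x^5*y - x^3*y^3 - 2*x^3*y*z^2 + x^4*z + x^2*z^3 + 5*x^3*y + x*y^3 + x*y*z^2 - 4*x^2*z - 4*x*y + z
so trace(a b a^-2 b a^2) = trace(b a^3 b a^-1)*trace(a) - trace(b a^3 b) = x^4*y*z - x^5 - x^3*y^2 - x^3*z^2 - x^2*y*z + 5*x^3 + x*y^2 + x*z^2 + y*z - 5*x
so trace(b^-1 a b a^-2 b a^2 b^-1) = trace(b^-1 a b a^-2 b a^2)*trace(b) - trace(b^-1 a b a^-2 b a^2 b) = x^4*y^3*z - x^5*y^2 - x^3*y^4 - 2*x^3*y^2*z^2 + x^2*y*z^3 + x^5 + 6*x^3*y^2 + x^3*z^2 + x*y^4 + x*y^2*z^2 - 3*x^2*y*z - 5*x^3 - 5*x*y^2 - x*z^2 + 5*x
trace(a b^2 a^3) = trace(a)*trace(a b^2 a^2) - trace(a b^2 a) = x^3*y*z - x^4 - x^2*y^2 - 2*x*y*z + 4*x^2 + y^2 - 2
trace(a^3 b a) = trace(a)*trace(b a^3) - trace(b a^2) = x^3*z - x^2*y - 2*x*z + y
reduce: trace(a b^2 a^3 b) = trace(b)*trace(a^3 b a b) - trace(a^3 b a) = x^2*y*z^2 - x^3*z - x*y^2*z - y*z^2 + 2*x*z + y
trace(a b^-1 a b^2 a^2) = trace(a b^2 a^3)*trace(b) - trace(a b^2 a^3 b) = x^3*y^2*z - x^4*y - x^2*y^3 - x^2*y*z^2 + x^3*z - x*y^2*z + 4*x^2*y + y^3 + y*z^2 - 2*x*z - 3*y
trace(b^2 a^2 b) = trace(b)*trace(b a^2 b) - trace(b a^2) = x*y^2*z - x^2*y - y^3 - x*z + 3*y
so trace(a b^2 a^2 b a) = trace(a)*trace(b^2 a^2 b a) - trace(b^2 a^2 b) = x^2*y*z^2 - x^3*z - 2*x*y^2*z + x^2*y + y^3 + 2*x*z - 3*y
trace(b a b a b^2 a) = trace(b)*trace(a b a b a b) - trace(a b a b a) = y*z^3 - x*z^2 - 2*y*z + x
trace(b a b a b^2) = trace(b)*trace(a b a b^2) - trace(a b a b) = y^2*z^2 - x*y*z - y^2 - z^2 + 2
trace(a b^2 a^2 b a b) = trace(a)*trace(b a b a b^2 a) - trace(b a b a b^2) = x*y*z^3 - x^2*z^2 - y^2*z^2 - x*y*z + x^2 + y^2 + z^2 - 2
trace(a b^-1 a b^2 a^2 b) = trace(a b^2 a^2 b a)*trace(b) - trace(a b^2 a^2 b a b) = x^2*y^2*z^2 - x^3*y*z - 2*x*y^3*z - x*y*z^3 + x^2*y^2 + x^2*z^2 + y^4 + y^2*z^2 + 3*x*y*z - x^2 - 4*y^2 - z^2 + 2
trace(b a^2 b^-1 a b^-1 a b) = trace(a b^-1 a b^2 a^2)*trace(b) - trace(a b^-1 a b^2 a^2 b) = x^3*y^3*z - x^4*y^2 - x^2*y^4 - 2*x^2*y^2*z^2 + 2*x^3*y*z + x*y^3*z + x*y*z^3 + 3*x^2*y^2 - x^2*z^2 - 5*x*y*z + x^2 + y^2 + z^2 - 2
so trace(a^2 b a b a^2) = trace(a)*trace(b a b a^3) - trace(b a b a^2) = x^3*z^2 - x^2*y*z - x^3 - 2*x*z^2 + y*z + 3*x
trace(a^2 b a b a^2 b) = trace(a)*trace(b a^2 b a b a) - trace(b a^2 b a b) = x^2*z^3 - 2*x*y*z^2 - x^2*z + y^2*z + x*y - z
trace(a b a b a^2 b^-1 a) = trace(a^2 b a b a^2)*trace(b) - trace(a^2 b a b a^2 b) = x^3*y*z^2 - x^2*y^2*z - x^2*z^3 - x^3*y + x^2*z + 2*x*y + z
trace(a b a b a b a^2) = trace(a)*trace(a b a b a b a) - trace(a b a b a b) = x^2*z^3 - x*y*z^2 - 2*x^2*z - z^3 + x*y + 3*z
trace(b a b a b a b a) = trace(b a b a)*trace(b a b a) - trace(1)   [split at repeated b] = z^4 - 4*z^2 + 2
trace(a b a b a b a^2 b) = trace(a)*trace(b a b a b a b a) - trace(b a b a b a b) = x*z^4 - y*z^3 - 3*x*z^2 + 2*y*z + x
trace(a b a b a^2 b^-1 a b) = trace(a b a b a b a^2)*trace(b) - trace(a b a b a b a^2 b) = x^2*y*z^3 - x*y^2*z^2 - x*z^4 - 2*x^2*y*z + x*y^2 + 3*x*z^2 + y*z - x
trace(b a^2 b^-1 a b^-1 a b a) = trace(a b a b a^2 b^-1 a)*trace(b) - trace(a b a b a^2 b^-1 a b) = x^3*y^2*z^2 - x^2*y^3*z - 2*x^2*y*z^3 - x^3*y^2 + x*y^2*z^2 + x*z^4 + 3*x^2*y*z + x*y^2 - 3*x*z^2 + x
trace(b a^2 b^-1 a b^-1 a b a^-1) = trace(b a^2 b^-1 a b^-1 a b)*trace(a) - trace(b a^2 b^-1 a b^-1 a b a) = x^4*y^3*z - x^5*y^2 - x^3*y^4 - 3*x^3*y^2*z^2 + 2*x^4*y*z + 2*x^2*y^3*z + 3*x^2*y*z^3 + 4*x^3*y^2 - x^3*z^2 - x*y^2*z^2 - x*z^4 - 8*x^2*y*z + x^3 + 4*x*z^2 - 3*x
so trace(b^-1 a b a^-2 b a^2 b^-1 a) = trace(b a^2 b^-1 a b^-1 a b a^-1)*trace(a) - trace(b a^2 b^-1 a b^-1 a b) = x^5*y^3*z - x^6*y^2 - x^4*y^4 - 3*x^4*y^2*z^2 + 2*x^5*y*z + x^3*y^3*z + 3*x^3*y*z^3 + 5*x^4*y^2 - x^4*z^2 + x^2*y^4 + x^2*y^2*z^2 - x^2*z^4 - 10*x^3*y*z - x*y^3*z - x*y*z^3 + x^4 - 3*x^2*y^2 + 5*x^2*z^2 + 5*x*y*z - 4*x^2 - y^2 - z^2 + 2
trace(b^-1 a b a^-2 b a^2 b^-1 a^-1) = trace(b^-1 a b a^-2 b a^2 b^-1)*trace(a) - trace(b^-1 a b a^-2 b a^2 b^-1 a) = x^4*y^2*z^2 - 2*x^5*y*z - x^3*y^3*z - 2*x^3*y*z^3 + x^6 + x^4*y^2 + 2*x^4*z^2 + x^2*z^4 + 7*x^3*y*z + x*y^3*z + x*y*z^3 - 6*x^4 - 2*x^2*y^2 - 6*x^2*z^2 - 5*x*y*z + 9*x^2 + y^2 + z^2 - 2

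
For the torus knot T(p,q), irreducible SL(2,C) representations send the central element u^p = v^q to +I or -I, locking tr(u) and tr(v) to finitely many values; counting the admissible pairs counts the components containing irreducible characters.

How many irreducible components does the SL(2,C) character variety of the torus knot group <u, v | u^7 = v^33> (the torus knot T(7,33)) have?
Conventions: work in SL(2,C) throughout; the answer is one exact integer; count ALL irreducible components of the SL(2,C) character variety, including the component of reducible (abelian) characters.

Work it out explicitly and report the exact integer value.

For T(7,33): irreducibility forces the central element u^7 = v^33 to one of +I, -I.
On an irreducible component, tr(u) is locked at 2*cos(pi*alpha/7) for some alpha in 1..6, and tr(v) at 2*cos(pi*beta/33) for some beta in 1..32.
Consistency of u^7 = (-1)^alpha I with v^33 = (-1)^beta I forces alpha = beta (mod 2).
Enumerate parity-matched pairs: 3*16 odd-odd plus 3*16 even-even gives 96.
That is 96 components of irreducible characters, and with the reducible (abelian) component the total is 97.

97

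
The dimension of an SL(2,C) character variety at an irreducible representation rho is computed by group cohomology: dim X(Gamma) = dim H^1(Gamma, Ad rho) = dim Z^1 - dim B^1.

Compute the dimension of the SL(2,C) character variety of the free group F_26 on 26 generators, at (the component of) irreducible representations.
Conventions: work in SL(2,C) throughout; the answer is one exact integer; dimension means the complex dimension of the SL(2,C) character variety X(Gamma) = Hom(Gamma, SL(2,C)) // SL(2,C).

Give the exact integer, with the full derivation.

75

The free group F_26: 26 generators, no relators.
Z^1(Gamma, Ad rho) = (sl_2)^26: a cocycle is a free choice of one sl_2 vector per generator, so dim Z^1 = 3*26 = 78.
At an irreducible rho the centralizer of the image in sl_2 is 0, so the coboundary map sl_2 -> Z^1 is injective: dim B^1 = 3.
dim H^1 = 78 - 3 = 75, which is dim X.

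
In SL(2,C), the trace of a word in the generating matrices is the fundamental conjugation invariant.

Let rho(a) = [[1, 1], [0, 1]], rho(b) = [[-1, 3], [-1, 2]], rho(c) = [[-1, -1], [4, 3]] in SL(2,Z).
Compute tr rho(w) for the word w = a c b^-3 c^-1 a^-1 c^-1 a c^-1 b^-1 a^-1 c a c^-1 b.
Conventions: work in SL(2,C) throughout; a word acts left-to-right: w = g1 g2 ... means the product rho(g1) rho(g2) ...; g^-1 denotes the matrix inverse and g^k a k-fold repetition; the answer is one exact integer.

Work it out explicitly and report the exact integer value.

rho(a) = [[1, 1], [0, 1]]
... * rho(c) = [[-1, -1], [4, 3]]  ->  [[3, 2], [4, 3]]
... * rho(b^-1) = [[2, -3], [1, -1]]  ->  [[8, -11], [11, -15]]
... * rho(b^-1) = [[2, -3], [1, -1]]  ->  [[5, -13], [7, -18]]
... * rho(b^-1) = [[2, -3], [1, -1]]  ->  [[-3, -2], [-4, -3]]
... * rho(c^-1) = [[3, 1], [-4, -1]]  ->  [[-1, -1], [0, -1]]
... * rho(a^-1) = [[1, -1], [0, 1]]  ->  [[-1, 0], [0, -1]]
... * rho(c^-1) = [[3, 1], [-4, -1]]  ->  [[-3, -1], [4, 1]]
... * rho(a) = [[1, 1], [0, 1]]  ->  [[-3, -4], [4, 5]]
... * rho(c^-1) = [[3, 1], [-4, -1]]  ->  [[7, 1], [-8, -1]]
... * rho(b^-1) = [[2, -3], [1, -1]]  ->  [[15, -22], [-17, 25]]
... * rho(a^-1) = [[1, -1], [0, 1]]  ->  [[15, -37], [-17, 42]]
... * rho(c) = [[-1, -1], [4, 3]]  ->  [[-163, -126], [185, 143]]
... * rho(a) = [[1, 1], [0, 1]]  ->  [[-163, -289], [185, 328]]
... * rho(c^-1) = [[3, 1], [-4, -1]]  ->  [[667, 126], [-757, -143]]
... * rho(b) = [[-1, 3], [-1, 2]]  ->  [[-793, 2253], [900, -2557]]
tr = -793 + -2557 = -3350

-3350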